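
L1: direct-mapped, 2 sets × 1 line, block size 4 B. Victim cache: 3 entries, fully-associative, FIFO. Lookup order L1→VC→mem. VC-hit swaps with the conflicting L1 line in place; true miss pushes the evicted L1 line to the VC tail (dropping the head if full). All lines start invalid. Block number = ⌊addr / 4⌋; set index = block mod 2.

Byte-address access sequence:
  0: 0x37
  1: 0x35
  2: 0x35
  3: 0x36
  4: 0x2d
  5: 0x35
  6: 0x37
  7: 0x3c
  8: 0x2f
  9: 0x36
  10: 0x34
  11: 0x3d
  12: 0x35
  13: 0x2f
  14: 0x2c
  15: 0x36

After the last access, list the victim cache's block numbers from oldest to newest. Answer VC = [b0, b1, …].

VC = [15, 11]

  [0] addr=0x37 blk=13 s=1: MISS | VC []
  [1] addr=0x35 blk=13 s=1: L1-HIT | VC []
  [2] addr=0x35 blk=13 s=1: L1-HIT | VC []
  [3] addr=0x36 blk=13 s=1: L1-HIT | VC []
  [4] addr=0x2d blk=11 s=1: MISS | VC [13]
  [5] addr=0x35 blk=13 s=1: VC-HIT | VC [11]
  [6] addr=0x37 blk=13 s=1: L1-HIT | VC [11]
  [7] addr=0x3c blk=15 s=1: MISS | VC [11, 13]
  [8] addr=0x2f blk=11 s=1: VC-HIT | VC [15, 13]
  [9] addr=0x36 blk=13 s=1: VC-HIT | VC [15, 11]
  [10] addr=0x34 blk=13 s=1: L1-HIT | VC [15, 11]
  [11] addr=0x3d blk=15 s=1: VC-HIT | VC [13, 11]
  [12] addr=0x35 blk=13 s=1: VC-HIT | VC [15, 11]
  [13] addr=0x2f blk=11 s=1: VC-HIT | VC [15, 13]
  [14] addr=0x2c blk=11 s=1: L1-HIT | VC [15, 13]
  [15] addr=0x36 blk=13 s=1: VC-HIT | VC [15, 11]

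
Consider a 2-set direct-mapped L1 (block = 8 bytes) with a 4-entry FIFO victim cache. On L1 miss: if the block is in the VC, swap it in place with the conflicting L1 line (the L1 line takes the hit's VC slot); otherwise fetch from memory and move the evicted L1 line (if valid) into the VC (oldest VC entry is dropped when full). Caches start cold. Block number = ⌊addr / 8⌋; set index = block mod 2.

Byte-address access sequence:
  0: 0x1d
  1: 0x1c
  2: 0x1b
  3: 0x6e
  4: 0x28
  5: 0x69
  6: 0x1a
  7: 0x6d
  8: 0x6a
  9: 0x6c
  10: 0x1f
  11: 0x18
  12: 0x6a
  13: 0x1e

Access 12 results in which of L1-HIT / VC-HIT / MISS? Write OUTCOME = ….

  [0] addr=0x1d blk=3 s=1: MISS | VC []
  [1] addr=0x1c blk=3 s=1: L1-HIT | VC []
  [2] addr=0x1b blk=3 s=1: L1-HIT | VC []
  [3] addr=0x6e blk=13 s=1: MISS | VC [3]
  [4] addr=0x28 blk=5 s=1: MISS | VC [3, 13]
  [5] addr=0x69 blk=13 s=1: VC-HIT | VC [3, 5]
  [6] addr=0x1a blk=3 s=1: VC-HIT | VC [13, 5]
  [7] addr=0x6d blk=13 s=1: VC-HIT | VC [3, 5]
  [8] addr=0x6a blk=13 s=1: L1-HIT | VC [3, 5]
  [9] addr=0x6c blk=13 s=1: L1-HIT | VC [3, 5]
  [10] addr=0x1f blk=3 s=1: VC-HIT | VC [13, 5]
  [11] addr=0x18 blk=3 s=1: L1-HIT | VC [13, 5]
  [12] addr=0x6a blk=13 s=1: VC-HIT | VC [3, 5]
  [13] addr=0x1e blk=3 s=1: VC-HIT | VC [13, 5]

OUTCOME = VC-HIT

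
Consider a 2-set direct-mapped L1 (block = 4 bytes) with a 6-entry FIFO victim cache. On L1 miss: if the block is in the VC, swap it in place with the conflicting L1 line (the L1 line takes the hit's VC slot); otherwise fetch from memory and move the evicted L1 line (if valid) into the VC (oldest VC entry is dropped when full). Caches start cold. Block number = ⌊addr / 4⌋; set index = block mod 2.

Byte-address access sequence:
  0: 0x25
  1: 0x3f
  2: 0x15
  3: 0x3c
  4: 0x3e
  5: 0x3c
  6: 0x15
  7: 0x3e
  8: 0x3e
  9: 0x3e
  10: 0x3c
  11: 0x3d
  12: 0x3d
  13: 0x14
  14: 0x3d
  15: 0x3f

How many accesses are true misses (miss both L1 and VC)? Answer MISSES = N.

MISSES = 3

  [0] addr=0x25 blk=9 s=1: MISS | VC []
  [1] addr=0x3f blk=15 s=1: MISS | VC [9]
  [2] addr=0x15 blk=5 s=1: MISS | VC [9, 15]
  [3] addr=0x3c blk=15 s=1: VC-HIT | VC [9, 5]
  [4] addr=0x3e blk=15 s=1: L1-HIT | VC [9, 5]
  [5] addr=0x3c blk=15 s=1: L1-HIT | VC [9, 5]
  [6] addr=0x15 blk=5 s=1: VC-HIT | VC [9, 15]
  [7] addr=0x3e blk=15 s=1: VC-HIT | VC [9, 5]
  [8] addr=0x3e blk=15 s=1: L1-HIT | VC [9, 5]
  [9] addr=0x3e blk=15 s=1: L1-HIT | VC [9, 5]
  [10] addr=0x3c blk=15 s=1: L1-HIT | VC [9, 5]
  [11] addr=0x3d blk=15 s=1: L1-HIT | VC [9, 5]
  [12] addr=0x3d blk=15 s=1: L1-HIT | VC [9, 5]
  [13] addr=0x14 blk=5 s=1: VC-HIT | VC [9, 15]
  [14] addr=0x3d blk=15 s=1: VC-HIT | VC [9, 5]
  [15] addr=0x3f blk=15 s=1: L1-HIT | VC [9, 5]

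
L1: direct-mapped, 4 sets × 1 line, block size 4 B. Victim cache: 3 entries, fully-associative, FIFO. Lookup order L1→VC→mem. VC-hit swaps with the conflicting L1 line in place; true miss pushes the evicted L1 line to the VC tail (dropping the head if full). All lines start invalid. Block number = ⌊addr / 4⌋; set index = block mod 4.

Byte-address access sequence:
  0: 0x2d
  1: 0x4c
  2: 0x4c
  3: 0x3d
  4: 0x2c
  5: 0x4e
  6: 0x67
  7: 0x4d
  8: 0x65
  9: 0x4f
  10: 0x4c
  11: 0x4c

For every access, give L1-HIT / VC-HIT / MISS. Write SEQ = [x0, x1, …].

SEQ = [MISS, MISS, L1-HIT, MISS, VC-HIT, VC-HIT, MISS, L1-HIT, L1-HIT, L1-HIT, L1-HIT, L1-HIT]

  [0] addr=0x2d blk=11 s=3: MISS | VC []
  [1] addr=0x4c blk=19 s=3: MISS | VC [11]
  [2] addr=0x4c blk=19 s=3: L1-HIT | VC [11]
  [3] addr=0x3d blk=15 s=3: MISS | VC [11, 19]
  [4] addr=0x2c blk=11 s=3: VC-HIT | VC [15, 19]
  [5] addr=0x4e blk=19 s=3: VC-HIT | VC [15, 11]
  [6] addr=0x67 blk=25 s=1: MISS | VC [15, 11]
  [7] addr=0x4d blk=19 s=3: L1-HIT | VC [15, 11]
  [8] addr=0x65 blk=25 s=1: L1-HIT | VC [15, 11]
  [9] addr=0x4f blk=19 s=3: L1-HIT | VC [15, 11]
  [10] addr=0x4c blk=19 s=3: L1-HIT | VC [15, 11]
  [11] addr=0x4c blk=19 s=3: L1-HIT | VC [15, 11]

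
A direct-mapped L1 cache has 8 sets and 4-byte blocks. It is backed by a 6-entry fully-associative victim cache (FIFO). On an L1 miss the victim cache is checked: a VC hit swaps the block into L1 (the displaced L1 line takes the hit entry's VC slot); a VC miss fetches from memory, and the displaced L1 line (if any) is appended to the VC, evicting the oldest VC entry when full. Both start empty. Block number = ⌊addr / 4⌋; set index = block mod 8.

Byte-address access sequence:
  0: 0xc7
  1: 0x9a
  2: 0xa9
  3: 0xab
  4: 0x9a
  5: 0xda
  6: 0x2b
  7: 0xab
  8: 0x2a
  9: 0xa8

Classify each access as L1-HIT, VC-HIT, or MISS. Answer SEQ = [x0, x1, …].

#0 0xc7→b49/s1 MISS; vc=[]
#1 0x9a→b38/s6 MISS; vc=[]
#2 0xa9→b42/s2 MISS; vc=[]
#3 0xab→b42/s2 L1-HIT; vc=[]
#4 0x9a→b38/s6 L1-HIT; vc=[]
#5 0xda→b54/s6 MISS; vc=[38]
#6 0x2b→b10/s2 MISS; vc=[38,42]
#7 0xab→b42/s2 VC-HIT; vc=[38,10]
#8 0x2a→b10/s2 VC-HIT; vc=[38,42]
#9 0xa8→b42/s2 VC-HIT; vc=[38,10]

SEQ = [MISS, MISS, MISS, L1-HIT, L1-HIT, MISS, MISS, VC-HIT, VC-HIT, VC-HIT]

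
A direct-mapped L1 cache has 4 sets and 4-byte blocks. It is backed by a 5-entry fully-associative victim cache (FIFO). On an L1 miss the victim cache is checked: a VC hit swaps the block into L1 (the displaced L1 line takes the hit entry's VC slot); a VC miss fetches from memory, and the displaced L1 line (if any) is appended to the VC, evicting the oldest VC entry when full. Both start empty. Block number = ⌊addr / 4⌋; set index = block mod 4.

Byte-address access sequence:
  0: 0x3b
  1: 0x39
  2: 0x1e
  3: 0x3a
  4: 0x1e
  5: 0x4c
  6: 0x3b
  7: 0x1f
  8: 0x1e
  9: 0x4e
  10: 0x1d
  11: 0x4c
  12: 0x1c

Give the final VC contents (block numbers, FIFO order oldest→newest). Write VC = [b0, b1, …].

#0 0x3b→b14/s2 MISS; vc=[]
#1 0x39→b14/s2 L1-HIT; vc=[]
#2 0x1e→b7/s3 MISS; vc=[]
#3 0x3a→b14/s2 L1-HIT; vc=[]
#4 0x1e→b7/s3 L1-HIT; vc=[]
#5 0x4c→b19/s3 MISS; vc=[7]
#6 0x3b→b14/s2 L1-HIT; vc=[7]
#7 0x1f→b7/s3 VC-HIT; vc=[19]
#8 0x1e→b7/s3 L1-HIT; vc=[19]
#9 0x4e→b19/s3 VC-HIT; vc=[7]
#10 0x1d→b7/s3 VC-HIT; vc=[19]
#11 0x4c→b19/s3 VC-HIT; vc=[7]
#12 0x1c→b7/s3 VC-HIT; vc=[19]

VC = [19]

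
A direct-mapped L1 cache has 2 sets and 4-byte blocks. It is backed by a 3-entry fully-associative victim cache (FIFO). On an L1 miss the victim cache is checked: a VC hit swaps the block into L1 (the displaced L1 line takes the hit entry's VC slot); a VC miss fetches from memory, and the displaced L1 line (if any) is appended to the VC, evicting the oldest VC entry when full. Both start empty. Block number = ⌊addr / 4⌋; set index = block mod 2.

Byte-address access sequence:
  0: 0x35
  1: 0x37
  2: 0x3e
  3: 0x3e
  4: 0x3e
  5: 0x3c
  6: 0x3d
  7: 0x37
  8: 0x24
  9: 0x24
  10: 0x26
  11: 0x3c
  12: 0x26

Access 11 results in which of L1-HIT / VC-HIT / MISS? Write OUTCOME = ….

0: 0x35 (blk 13, set 1) → MISS  vc=[]
1: 0x37 (blk 13, set 1) → L1-HIT  vc=[]
2: 0x3e (blk 15, set 1) → MISS  vc=[13]
3: 0x3e (blk 15, set 1) → L1-HIT  vc=[13]
4: 0x3e (blk 15, set 1) → L1-HIT  vc=[13]
5: 0x3c (blk 15, set 1) → L1-HIT  vc=[13]
6: 0x3d (blk 15, set 1) → L1-HIT  vc=[13]
7: 0x37 (blk 13, set 1) → VC-HIT  vc=[15]
8: 0x24 (blk 9, set 1) → MISS  vc=[15, 13]
9: 0x24 (blk 9, set 1) → L1-HIT  vc=[15, 13]
10: 0x26 (blk 9, set 1) → L1-HIT  vc=[15, 13]
11: 0x3c (blk 15, set 1) → VC-HIT  vc=[9, 13]
12: 0x26 (blk 9, set 1) → VC-HIT  vc=[15, 13]

OUTCOME = VC-HIT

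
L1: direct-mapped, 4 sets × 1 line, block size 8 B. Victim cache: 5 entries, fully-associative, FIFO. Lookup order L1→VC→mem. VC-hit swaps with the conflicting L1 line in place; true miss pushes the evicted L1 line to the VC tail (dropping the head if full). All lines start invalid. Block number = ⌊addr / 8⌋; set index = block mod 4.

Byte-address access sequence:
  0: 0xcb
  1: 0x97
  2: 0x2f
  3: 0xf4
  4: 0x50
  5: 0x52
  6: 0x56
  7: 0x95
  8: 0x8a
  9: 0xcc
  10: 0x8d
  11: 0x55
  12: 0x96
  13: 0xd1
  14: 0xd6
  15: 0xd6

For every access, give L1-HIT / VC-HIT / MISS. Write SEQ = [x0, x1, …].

SEQ = [MISS, MISS, MISS, MISS, MISS, L1-HIT, L1-HIT, VC-HIT, MISS, VC-HIT, VC-HIT, VC-HIT, VC-HIT, MISS, L1-HIT, L1-HIT]

  [0] addr=0xcb blk=25 s=1: MISS | VC []
  [1] addr=0x97 blk=18 s=2: MISS | VC []
  [2] addr=0x2f blk=5 s=1: MISS | VC [25]
  [3] addr=0xf4 blk=30 s=2: MISS | VC [25, 18]
  [4] addr=0x50 blk=10 s=2: MISS | VC [25, 18, 30]
  [5] addr=0x52 blk=10 s=2: L1-HIT | VC [25, 18, 30]
  [6] addr=0x56 blk=10 s=2: L1-HIT | VC [25, 18, 30]
  [7] addr=0x95 blk=18 s=2: VC-HIT | VC [25, 10, 30]
  [8] addr=0x8a blk=17 s=1: MISS | VC [25, 10, 30, 5]
  [9] addr=0xcc blk=25 s=1: VC-HIT | VC [17, 10, 30, 5]
  [10] addr=0x8d blk=17 s=1: VC-HIT | VC [25, 10, 30, 5]
  [11] addr=0x55 blk=10 s=2: VC-HIT | VC [25, 18, 30, 5]
  [12] addr=0x96 blk=18 s=2: VC-HIT | VC [25, 10, 30, 5]
  [13] addr=0xd1 blk=26 s=2: MISS | VC [25, 10, 30, 5, 18]
  [14] addr=0xd6 blk=26 s=2: L1-HIT | VC [25, 10, 30, 5, 18]
  [15] addr=0xd6 blk=26 s=2: L1-HIT | VC [25, 10, 30, 5, 18]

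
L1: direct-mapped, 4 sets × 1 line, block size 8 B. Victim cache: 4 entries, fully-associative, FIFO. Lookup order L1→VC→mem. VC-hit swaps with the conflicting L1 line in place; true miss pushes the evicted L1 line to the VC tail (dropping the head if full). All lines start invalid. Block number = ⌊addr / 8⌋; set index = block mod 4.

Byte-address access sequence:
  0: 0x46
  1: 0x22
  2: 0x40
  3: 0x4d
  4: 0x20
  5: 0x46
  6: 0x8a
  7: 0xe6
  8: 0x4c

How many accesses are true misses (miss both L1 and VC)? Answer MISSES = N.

  [0] addr=0x46 blk=8 s=0: MISS | VC []
  [1] addr=0x22 blk=4 s=0: MISS | VC [8]
  [2] addr=0x40 blk=8 s=0: VC-HIT | VC [4]
  [3] addr=0x4d blk=9 s=1: MISS | VC [4]
  [4] addr=0x20 blk=4 s=0: VC-HIT | VC [8]
  [5] addr=0x46 blk=8 s=0: VC-HIT | VC [4]
  [6] addr=0x8a blk=17 s=1: MISS | VC [4, 9]
  [7] addr=0xe6 blk=28 s=0: MISS | VC [4, 9, 8]
  [8] addr=0x4c blk=9 s=1: VC-HIT | VC [4, 17, 8]

MISSES = 5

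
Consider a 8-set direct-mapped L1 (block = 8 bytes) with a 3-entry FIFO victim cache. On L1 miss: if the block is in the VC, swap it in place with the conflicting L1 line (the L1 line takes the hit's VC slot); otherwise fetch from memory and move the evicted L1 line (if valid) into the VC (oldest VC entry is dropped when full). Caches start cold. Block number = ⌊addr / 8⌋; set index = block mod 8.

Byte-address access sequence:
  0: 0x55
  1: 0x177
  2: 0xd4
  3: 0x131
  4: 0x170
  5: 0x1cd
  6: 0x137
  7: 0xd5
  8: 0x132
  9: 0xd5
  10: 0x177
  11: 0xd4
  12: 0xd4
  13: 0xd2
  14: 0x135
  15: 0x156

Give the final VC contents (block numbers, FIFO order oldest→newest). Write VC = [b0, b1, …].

  [0] addr=0x55 blk=10 s=2: MISS | VC []
  [1] addr=0x177 blk=46 s=6: MISS | VC []
  [2] addr=0xd4 blk=26 s=2: MISS | VC [10]
  [3] addr=0x131 blk=38 s=6: MISS | VC [10, 46]
  [4] addr=0x170 blk=46 s=6: VC-HIT | VC [10, 38]
  [5] addr=0x1cd blk=57 s=1: MISS | VC [10, 38]
  [6] addr=0x137 blk=38 s=6: VC-HIT | VC [10, 46]
  [7] addr=0xd5 blk=26 s=2: L1-HIT | VC [10, 46]
  [8] addr=0x132 blk=38 s=6: L1-HIT | VC [10, 46]
  [9] addr=0xd5 blk=26 s=2: L1-HIT | VC [10, 46]
  [10] addr=0x177 blk=46 s=6: VC-HIT | VC [10, 38]
  [11] addr=0xd4 blk=26 s=2: L1-HIT | VC [10, 38]
  [12] addr=0xd4 blk=26 s=2: L1-HIT | VC [10, 38]
  [13] addr=0xd2 blk=26 s=2: L1-HIT | VC [10, 38]
  [14] addr=0x135 blk=38 s=6: VC-HIT | VC [10, 46]
  [15] addr=0x156 blk=42 s=2: MISS | VC [10, 46, 26]

VC = [10, 46, 26]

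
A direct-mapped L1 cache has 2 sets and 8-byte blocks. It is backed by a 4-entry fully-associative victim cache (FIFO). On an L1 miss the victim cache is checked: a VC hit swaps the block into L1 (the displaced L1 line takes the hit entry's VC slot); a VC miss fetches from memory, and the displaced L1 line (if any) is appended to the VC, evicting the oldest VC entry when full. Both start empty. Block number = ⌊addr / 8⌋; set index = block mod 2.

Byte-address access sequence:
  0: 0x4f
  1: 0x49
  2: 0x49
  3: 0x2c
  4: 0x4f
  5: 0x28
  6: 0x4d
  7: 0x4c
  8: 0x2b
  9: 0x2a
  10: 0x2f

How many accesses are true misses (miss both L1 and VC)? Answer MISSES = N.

MISSES = 2

0: 0x4f (blk 9, set 1) → MISS  vc=[]
1: 0x49 (blk 9, set 1) → L1-HIT  vc=[]
2: 0x49 (blk 9, set 1) → L1-HIT  vc=[]
3: 0x2c (blk 5, set 1) → MISS  vc=[9]
4: 0x4f (blk 9, set 1) → VC-HIT  vc=[5]
5: 0x28 (blk 5, set 1) → VC-HIT  vc=[9]
6: 0x4d (blk 9, set 1) → VC-HIT  vc=[5]
7: 0x4c (blk 9, set 1) → L1-HIT  vc=[5]
8: 0x2b (blk 5, set 1) → VC-HIT  vc=[9]
9: 0x2a (blk 5, set 1) → L1-HIT  vc=[9]
10: 0x2f (blk 5, set 1) → L1-HIT  vc=[9]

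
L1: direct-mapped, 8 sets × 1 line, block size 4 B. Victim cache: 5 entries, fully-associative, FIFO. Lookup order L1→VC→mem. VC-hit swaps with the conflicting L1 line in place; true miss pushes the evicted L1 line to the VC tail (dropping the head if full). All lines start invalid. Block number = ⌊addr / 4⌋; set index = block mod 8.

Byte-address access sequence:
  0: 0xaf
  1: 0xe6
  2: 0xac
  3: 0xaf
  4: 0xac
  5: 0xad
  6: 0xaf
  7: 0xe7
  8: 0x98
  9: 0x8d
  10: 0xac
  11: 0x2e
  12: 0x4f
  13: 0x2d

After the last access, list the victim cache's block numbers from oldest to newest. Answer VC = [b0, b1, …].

#0 0xaf→b43/s3 MISS; vc=[]
#1 0xe6→b57/s1 MISS; vc=[]
#2 0xac→b43/s3 L1-HIT; vc=[]
#3 0xaf→b43/s3 L1-HIT; vc=[]
#4 0xac→b43/s3 L1-HIT; vc=[]
#5 0xad→b43/s3 L1-HIT; vc=[]
#6 0xaf→b43/s3 L1-HIT; vc=[]
#7 0xe7→b57/s1 L1-HIT; vc=[]
#8 0x98→b38/s6 MISS; vc=[]
#9 0x8d→b35/s3 MISS; vc=[43]
#10 0xac→b43/s3 VC-HIT; vc=[35]
#11 0x2e→b11/s3 MISS; vc=[35,43]
#12 0x4f→b19/s3 MISS; vc=[35,43,11]
#13 0x2d→b11/s3 VC-HIT; vc=[35,43,19]

VC = [35, 43, 19]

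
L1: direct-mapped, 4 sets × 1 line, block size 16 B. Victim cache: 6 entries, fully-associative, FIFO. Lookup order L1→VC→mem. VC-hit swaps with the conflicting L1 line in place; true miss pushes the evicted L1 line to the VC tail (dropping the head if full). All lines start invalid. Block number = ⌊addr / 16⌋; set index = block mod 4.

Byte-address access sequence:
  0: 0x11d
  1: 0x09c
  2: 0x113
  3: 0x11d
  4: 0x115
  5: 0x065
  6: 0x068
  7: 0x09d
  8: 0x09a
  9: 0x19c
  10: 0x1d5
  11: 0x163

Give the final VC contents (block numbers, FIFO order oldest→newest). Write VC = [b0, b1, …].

0: 0x11d (blk 17, set 1) → MISS  vc=[]
1: 0x9c (blk 9, set 1) → MISS  vc=[17]
2: 0x113 (blk 17, set 1) → VC-HIT  vc=[9]
3: 0x11d (blk 17, set 1) → L1-HIT  vc=[9]
4: 0x115 (blk 17, set 1) → L1-HIT  vc=[9]
5: 0x65 (blk 6, set 2) → MISS  vc=[9]
6: 0x68 (blk 6, set 2) → L1-HIT  vc=[9]
7: 0x9d (blk 9, set 1) → VC-HIT  vc=[17]
8: 0x9a (blk 9, set 1) → L1-HIT  vc=[17]
9: 0x19c (blk 25, set 1) → MISS  vc=[17, 9]
10: 0x1d5 (blk 29, set 1) → MISS  vc=[17, 9, 25]
11: 0x163 (blk 22, set 2) → MISS  vc=[17, 9, 25, 6]

VC = [17, 9, 25, 6]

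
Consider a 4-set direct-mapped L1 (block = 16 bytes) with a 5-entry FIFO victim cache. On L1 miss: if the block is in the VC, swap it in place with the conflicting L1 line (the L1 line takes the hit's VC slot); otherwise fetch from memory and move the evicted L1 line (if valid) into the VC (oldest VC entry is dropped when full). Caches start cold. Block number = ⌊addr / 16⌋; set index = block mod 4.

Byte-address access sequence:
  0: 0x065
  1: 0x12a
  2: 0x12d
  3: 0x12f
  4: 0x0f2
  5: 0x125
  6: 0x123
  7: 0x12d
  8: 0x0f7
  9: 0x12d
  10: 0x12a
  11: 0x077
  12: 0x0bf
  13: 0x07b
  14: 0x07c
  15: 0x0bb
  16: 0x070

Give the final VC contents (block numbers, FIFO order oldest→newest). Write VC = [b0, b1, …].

VC = [6, 15, 11]

  [0] addr=0x65 blk=6 s=2: MISS | VC []
  [1] addr=0x12a blk=18 s=2: MISS | VC [6]
  [2] addr=0x12d blk=18 s=2: L1-HIT | VC [6]
  [3] addr=0x12f blk=18 s=2: L1-HIT | VC [6]
  [4] addr=0xf2 blk=15 s=3: MISS | VC [6]
  [5] addr=0x125 blk=18 s=2: L1-HIT | VC [6]
  [6] addr=0x123 blk=18 s=2: L1-HIT | VC [6]
  [7] addr=0x12d blk=18 s=2: L1-HIT | VC [6]
  [8] addr=0xf7 blk=15 s=3: L1-HIT | VC [6]
  [9] addr=0x12d blk=18 s=2: L1-HIT | VC [6]
  [10] addr=0x12a blk=18 s=2: L1-HIT | VC [6]
  [11] addr=0x77 blk=7 s=3: MISS | VC [6, 15]
  [12] addr=0xbf blk=11 s=3: MISS | VC [6, 15, 7]
  [13] addr=0x7b blk=7 s=3: VC-HIT | VC [6, 15, 11]
  [14] addr=0x7c blk=7 s=3: L1-HIT | VC [6, 15, 11]
  [15] addr=0xbb blk=11 s=3: VC-HIT | VC [6, 15, 7]
  [16] addr=0x70 blk=7 s=3: VC-HIT | VC [6, 15, 11]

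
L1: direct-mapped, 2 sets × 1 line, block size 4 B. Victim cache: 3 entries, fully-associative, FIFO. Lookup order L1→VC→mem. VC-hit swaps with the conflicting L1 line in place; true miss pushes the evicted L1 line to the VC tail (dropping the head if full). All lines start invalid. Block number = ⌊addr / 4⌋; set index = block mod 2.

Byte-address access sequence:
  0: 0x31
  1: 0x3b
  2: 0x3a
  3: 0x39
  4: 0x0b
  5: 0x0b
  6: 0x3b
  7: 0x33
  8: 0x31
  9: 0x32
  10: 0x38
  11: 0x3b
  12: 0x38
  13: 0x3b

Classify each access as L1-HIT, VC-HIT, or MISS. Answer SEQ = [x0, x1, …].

0: 0x31 (blk 12, set 0) → MISS  vc=[]
1: 0x3b (blk 14, set 0) → MISS  vc=[12]
2: 0x3a (blk 14, set 0) → L1-HIT  vc=[12]
3: 0x39 (blk 14, set 0) → L1-HIT  vc=[12]
4: 0xb (blk 2, set 0) → MISS  vc=[12, 14]
5: 0xb (blk 2, set 0) → L1-HIT  vc=[12, 14]
6: 0x3b (blk 14, set 0) → VC-HIT  vc=[12, 2]
7: 0x33 (blk 12, set 0) → VC-HIT  vc=[14, 2]
8: 0x31 (blk 12, set 0) → L1-HIT  vc=[14, 2]
9: 0x32 (blk 12, set 0) → L1-HIT  vc=[14, 2]
10: 0x38 (blk 14, set 0) → VC-HIT  vc=[12, 2]
11: 0x3b (blk 14, set 0) → L1-HIT  vc=[12, 2]
12: 0x38 (blk 14, set 0) → L1-HIT  vc=[12, 2]
13: 0x3b (blk 14, set 0) → L1-HIT  vc=[12, 2]

SEQ = [MISS, MISS, L1-HIT, L1-HIT, MISS, L1-HIT, VC-HIT, VC-HIT, L1-HIT, L1-HIT, VC-HIT, L1-HIT, L1-HIT, L1-HIT]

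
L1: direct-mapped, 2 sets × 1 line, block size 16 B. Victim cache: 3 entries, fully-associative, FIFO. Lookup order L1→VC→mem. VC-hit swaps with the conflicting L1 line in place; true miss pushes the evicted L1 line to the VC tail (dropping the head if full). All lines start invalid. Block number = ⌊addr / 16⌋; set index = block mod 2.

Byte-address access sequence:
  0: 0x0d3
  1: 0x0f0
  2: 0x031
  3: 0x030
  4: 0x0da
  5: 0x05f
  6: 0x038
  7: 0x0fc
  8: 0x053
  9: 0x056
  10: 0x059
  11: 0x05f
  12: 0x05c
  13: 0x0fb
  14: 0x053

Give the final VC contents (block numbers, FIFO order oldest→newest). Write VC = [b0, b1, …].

VC = [15, 3, 13]

  [0] addr=0xd3 blk=13 s=1: MISS | VC []
  [1] addr=0xf0 blk=15 s=1: MISS | VC [13]
  [2] addr=0x31 blk=3 s=1: MISS | VC [13, 15]
  [3] addr=0x30 blk=3 s=1: L1-HIT | VC [13, 15]
  [4] addr=0xda blk=13 s=1: VC-HIT | VC [3, 15]
  [5] addr=0x5f blk=5 s=1: MISS | VC [3, 15, 13]
  [6] addr=0x38 blk=3 s=1: VC-HIT | VC [5, 15, 13]
  [7] addr=0xfc blk=15 s=1: VC-HIT | VC [5, 3, 13]
  [8] addr=0x53 blk=5 s=1: VC-HIT | VC [15, 3, 13]
  [9] addr=0x56 blk=5 s=1: L1-HIT | VC [15, 3, 13]
  [10] addr=0x59 blk=5 s=1: L1-HIT | VC [15, 3, 13]
  [11] addr=0x5f blk=5 s=1: L1-HIT | VC [15, 3, 13]
  [12] addr=0x5c blk=5 s=1: L1-HIT | VC [15, 3, 13]
  [13] addr=0xfb blk=15 s=1: VC-HIT | VC [5, 3, 13]
  [14] addr=0x53 blk=5 s=1: VC-HIT | VC [15, 3, 13]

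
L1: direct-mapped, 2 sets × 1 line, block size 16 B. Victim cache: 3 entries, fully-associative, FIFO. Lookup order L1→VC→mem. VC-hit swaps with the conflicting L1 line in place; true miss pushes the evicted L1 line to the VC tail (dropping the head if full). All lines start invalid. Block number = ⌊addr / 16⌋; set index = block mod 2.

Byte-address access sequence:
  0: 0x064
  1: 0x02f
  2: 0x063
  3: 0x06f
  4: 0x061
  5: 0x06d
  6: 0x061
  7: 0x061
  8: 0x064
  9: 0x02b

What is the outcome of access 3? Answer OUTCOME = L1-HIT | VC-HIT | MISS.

OUTCOME = L1-HIT

0: 0x64 (blk 6, set 0) → MISS  vc=[]
1: 0x2f (blk 2, set 0) → MISS  vc=[6]
2: 0x63 (blk 6, set 0) → VC-HIT  vc=[2]
3: 0x6f (blk 6, set 0) → L1-HIT  vc=[2]
4: 0x61 (blk 6, set 0) → L1-HIT  vc=[2]
5: 0x6d (blk 6, set 0) → L1-HIT  vc=[2]
6: 0x61 (blk 6, set 0) → L1-HIT  vc=[2]
7: 0x61 (blk 6, set 0) → L1-HIT  vc=[2]
8: 0x64 (blk 6, set 0) → L1-HIT  vc=[2]
9: 0x2b (blk 2, set 0) → VC-HIT  vc=[6]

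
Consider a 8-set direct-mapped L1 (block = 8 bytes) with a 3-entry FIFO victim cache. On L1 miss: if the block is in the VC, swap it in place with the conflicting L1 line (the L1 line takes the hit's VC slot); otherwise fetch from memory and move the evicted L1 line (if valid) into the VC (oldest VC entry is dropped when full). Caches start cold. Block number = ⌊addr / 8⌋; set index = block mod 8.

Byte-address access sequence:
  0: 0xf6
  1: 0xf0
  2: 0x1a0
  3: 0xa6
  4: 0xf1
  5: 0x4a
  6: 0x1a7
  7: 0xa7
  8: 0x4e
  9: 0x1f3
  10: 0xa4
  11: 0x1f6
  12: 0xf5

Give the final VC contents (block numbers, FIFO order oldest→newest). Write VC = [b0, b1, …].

#0 0xf6→b30/s6 MISS; vc=[]
#1 0xf0→b30/s6 L1-HIT; vc=[]
#2 0x1a0→b52/s4 MISS; vc=[]
#3 0xa6→b20/s4 MISS; vc=[52]
#4 0xf1→b30/s6 L1-HIT; vc=[52]
#5 0x4a→b9/s1 MISS; vc=[52]
#6 0x1a7→b52/s4 VC-HIT; vc=[20]
#7 0xa7→b20/s4 VC-HIT; vc=[52]
#8 0x4e→b9/s1 L1-HIT; vc=[52]
#9 0x1f3→b62/s6 MISS; vc=[52,30]
#10 0xa4→b20/s4 L1-HIT; vc=[52,30]
#11 0x1f6→b62/s6 L1-HIT; vc=[52,30]
#12 0xf5→b30/s6 VC-HIT; vc=[52,62]

VC = [52, 62]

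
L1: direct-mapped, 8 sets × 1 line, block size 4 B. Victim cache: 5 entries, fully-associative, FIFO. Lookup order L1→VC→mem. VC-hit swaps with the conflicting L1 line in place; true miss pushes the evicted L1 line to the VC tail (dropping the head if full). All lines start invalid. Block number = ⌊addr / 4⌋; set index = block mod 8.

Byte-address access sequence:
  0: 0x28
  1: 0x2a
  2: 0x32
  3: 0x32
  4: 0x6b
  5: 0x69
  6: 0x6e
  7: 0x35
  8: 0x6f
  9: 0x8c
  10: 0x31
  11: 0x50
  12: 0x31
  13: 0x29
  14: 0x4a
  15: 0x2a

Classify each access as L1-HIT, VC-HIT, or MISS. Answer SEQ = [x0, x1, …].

SEQ = [MISS, L1-HIT, MISS, L1-HIT, MISS, L1-HIT, MISS, MISS, L1-HIT, MISS, L1-HIT, MISS, VC-HIT, VC-HIT, MISS, VC-HIT]

#0 0x28→b10/s2 MISS; vc=[]
#1 0x2a→b10/s2 L1-HIT; vc=[]
#2 0x32→b12/s4 MISS; vc=[]
#3 0x32→b12/s4 L1-HIT; vc=[]
#4 0x6b→b26/s2 MISS; vc=[10]
#5 0x69→b26/s2 L1-HIT; vc=[10]
#6 0x6e→b27/s3 MISS; vc=[10]
#7 0x35→b13/s5 MISS; vc=[10]
#8 0x6f→b27/s3 L1-HIT; vc=[10]
#9 0x8c→b35/s3 MISS; vc=[10,27]
#10 0x31→b12/s4 L1-HIT; vc=[10,27]
#11 0x50→b20/s4 MISS; vc=[10,27,12]
#12 0x31→b12/s4 VC-HIT; vc=[10,27,20]
#13 0x29→b10/s2 VC-HIT; vc=[26,27,20]
#14 0x4a→b18/s2 MISS; vc=[26,27,20,10]
#15 0x2a→b10/s2 VC-HIT; vc=[26,27,20,18]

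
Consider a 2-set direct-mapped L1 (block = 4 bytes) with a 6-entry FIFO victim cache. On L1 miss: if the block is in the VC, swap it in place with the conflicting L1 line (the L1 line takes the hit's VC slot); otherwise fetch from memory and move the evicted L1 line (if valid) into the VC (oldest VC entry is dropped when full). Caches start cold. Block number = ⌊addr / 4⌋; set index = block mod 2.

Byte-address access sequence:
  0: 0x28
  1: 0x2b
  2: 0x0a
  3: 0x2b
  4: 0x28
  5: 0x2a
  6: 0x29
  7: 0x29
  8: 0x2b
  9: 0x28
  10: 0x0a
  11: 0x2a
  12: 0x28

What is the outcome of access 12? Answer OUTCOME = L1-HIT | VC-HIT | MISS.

#0 0x28→b10/s0 MISS; vc=[]
#1 0x2b→b10/s0 L1-HIT; vc=[]
#2 0xa→b2/s0 MISS; vc=[10]
#3 0x2b→b10/s0 VC-HIT; vc=[2]
#4 0x28→b10/s0 L1-HIT; vc=[2]
#5 0x2a→b10/s0 L1-HIT; vc=[2]
#6 0x29→b10/s0 L1-HIT; vc=[2]
#7 0x29→b10/s0 L1-HIT; vc=[2]
#8 0x2b→b10/s0 L1-HIT; vc=[2]
#9 0x28→b10/s0 L1-HIT; vc=[2]
#10 0xa→b2/s0 VC-HIT; vc=[10]
#11 0x2a→b10/s0 VC-HIT; vc=[2]
#12 0x28→b10/s0 L1-HIT; vc=[2]

OUTCOME = L1-HIT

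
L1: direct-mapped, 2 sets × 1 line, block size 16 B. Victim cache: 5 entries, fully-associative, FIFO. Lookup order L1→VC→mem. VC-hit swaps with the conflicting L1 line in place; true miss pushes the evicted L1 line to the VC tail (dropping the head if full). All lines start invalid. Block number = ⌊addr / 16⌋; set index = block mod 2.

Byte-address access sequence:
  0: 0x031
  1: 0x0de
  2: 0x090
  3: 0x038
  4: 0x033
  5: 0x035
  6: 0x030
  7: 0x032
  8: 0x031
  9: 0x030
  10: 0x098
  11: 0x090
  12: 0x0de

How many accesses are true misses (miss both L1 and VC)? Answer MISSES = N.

MISSES = 3

0: 0x31 (blk 3, set 1) → MISS  vc=[]
1: 0xde (blk 13, set 1) → MISS  vc=[3]
2: 0x90 (blk 9, set 1) → MISS  vc=[3, 13]
3: 0x38 (blk 3, set 1) → VC-HIT  vc=[9, 13]
4: 0x33 (blk 3, set 1) → L1-HIT  vc=[9, 13]
5: 0x35 (blk 3, set 1) → L1-HIT  vc=[9, 13]
6: 0x30 (blk 3, set 1) → L1-HIT  vc=[9, 13]
7: 0x32 (blk 3, set 1) → L1-HIT  vc=[9, 13]
8: 0x31 (blk 3, set 1) → L1-HIT  vc=[9, 13]
9: 0x30 (blk 3, set 1) → L1-HIT  vc=[9, 13]
10: 0x98 (blk 9, set 1) → VC-HIT  vc=[3, 13]
11: 0x90 (blk 9, set 1) → L1-HIT  vc=[3, 13]
12: 0xde (blk 13, set 1) → VC-HIT  vc=[3, 9]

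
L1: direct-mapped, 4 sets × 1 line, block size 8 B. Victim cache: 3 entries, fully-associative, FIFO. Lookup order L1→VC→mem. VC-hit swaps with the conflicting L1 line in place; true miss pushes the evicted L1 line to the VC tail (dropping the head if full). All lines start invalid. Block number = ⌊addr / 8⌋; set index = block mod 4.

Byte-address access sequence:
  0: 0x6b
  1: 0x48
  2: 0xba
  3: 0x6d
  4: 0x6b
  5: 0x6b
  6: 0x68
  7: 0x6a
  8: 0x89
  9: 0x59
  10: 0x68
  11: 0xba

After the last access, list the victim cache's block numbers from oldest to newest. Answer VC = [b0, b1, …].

VC = [9, 17, 11]

0: 0x6b (blk 13, set 1) → MISS  vc=[]
1: 0x48 (blk 9, set 1) → MISS  vc=[13]
2: 0xba (blk 23, set 3) → MISS  vc=[13]
3: 0x6d (blk 13, set 1) → VC-HIT  vc=[9]
4: 0x6b (blk 13, set 1) → L1-HIT  vc=[9]
5: 0x6b (blk 13, set 1) → L1-HIT  vc=[9]
6: 0x68 (blk 13, set 1) → L1-HIT  vc=[9]
7: 0x6a (blk 13, set 1) → L1-HIT  vc=[9]
8: 0x89 (blk 17, set 1) → MISS  vc=[9, 13]
9: 0x59 (blk 11, set 3) → MISS  vc=[9, 13, 23]
10: 0x68 (blk 13, set 1) → VC-HIT  vc=[9, 17, 23]
11: 0xba (blk 23, set 3) → VC-HIT  vc=[9, 17, 11]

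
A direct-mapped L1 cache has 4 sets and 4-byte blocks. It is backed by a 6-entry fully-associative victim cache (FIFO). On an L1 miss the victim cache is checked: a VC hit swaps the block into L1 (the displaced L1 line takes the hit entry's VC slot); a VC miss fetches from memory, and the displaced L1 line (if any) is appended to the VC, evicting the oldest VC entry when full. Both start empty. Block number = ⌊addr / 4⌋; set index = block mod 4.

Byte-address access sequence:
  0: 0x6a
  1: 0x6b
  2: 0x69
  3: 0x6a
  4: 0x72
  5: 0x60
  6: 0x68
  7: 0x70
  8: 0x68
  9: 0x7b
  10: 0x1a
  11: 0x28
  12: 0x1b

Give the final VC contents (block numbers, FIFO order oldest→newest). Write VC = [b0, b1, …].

#0 0x6a→b26/s2 MISS; vc=[]
#1 0x6b→b26/s2 L1-HIT; vc=[]
#2 0x69→b26/s2 L1-HIT; vc=[]
#3 0x6a→b26/s2 L1-HIT; vc=[]
#4 0x72→b28/s0 MISS; vc=[]
#5 0x60→b24/s0 MISS; vc=[28]
#6 0x68→b26/s2 L1-HIT; vc=[28]
#7 0x70→b28/s0 VC-HIT; vc=[24]
#8 0x68→b26/s2 L1-HIT; vc=[24]
#9 0x7b→b30/s2 MISS; vc=[24,26]
#10 0x1a→b6/s2 MISS; vc=[24,26,30]
#11 0x28→b10/s2 MISS; vc=[24,26,30,6]
#12 0x1b→b6/s2 VC-HIT; vc=[24,26,30,10]

VC = [24, 26, 30, 10]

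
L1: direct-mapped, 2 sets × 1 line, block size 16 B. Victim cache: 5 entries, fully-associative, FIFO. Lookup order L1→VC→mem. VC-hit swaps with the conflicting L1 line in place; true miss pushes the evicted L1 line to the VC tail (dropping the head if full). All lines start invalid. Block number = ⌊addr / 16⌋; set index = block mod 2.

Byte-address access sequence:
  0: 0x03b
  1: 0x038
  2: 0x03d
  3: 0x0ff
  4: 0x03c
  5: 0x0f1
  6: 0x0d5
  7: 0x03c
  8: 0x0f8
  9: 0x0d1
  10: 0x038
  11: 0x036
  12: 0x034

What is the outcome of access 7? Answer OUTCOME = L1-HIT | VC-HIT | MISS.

OUTCOME = VC-HIT

  [0] addr=0x3b blk=3 s=1: MISS | VC []
  [1] addr=0x38 blk=3 s=1: L1-HIT | VC []
  [2] addr=0x3d blk=3 s=1: L1-HIT | VC []
  [3] addr=0xff blk=15 s=1: MISS | VC [3]
  [4] addr=0x3c blk=3 s=1: VC-HIT | VC [15]
  [5] addr=0xf1 blk=15 s=1: VC-HIT | VC [3]
  [6] addr=0xd5 blk=13 s=1: MISS | VC [3, 15]
  [7] addr=0x3c blk=3 s=1: VC-HIT | VC [13, 15]
  [8] addr=0xf8 blk=15 s=1: VC-HIT | VC [13, 3]
  [9] addr=0xd1 blk=13 s=1: VC-HIT | VC [15, 3]
  [10] addr=0x38 blk=3 s=1: VC-HIT | VC [15, 13]
  [11] addr=0x36 blk=3 s=1: L1-HIT | VC [15, 13]
  [12] addr=0x34 blk=3 s=1: L1-HIT | VC [15, 13]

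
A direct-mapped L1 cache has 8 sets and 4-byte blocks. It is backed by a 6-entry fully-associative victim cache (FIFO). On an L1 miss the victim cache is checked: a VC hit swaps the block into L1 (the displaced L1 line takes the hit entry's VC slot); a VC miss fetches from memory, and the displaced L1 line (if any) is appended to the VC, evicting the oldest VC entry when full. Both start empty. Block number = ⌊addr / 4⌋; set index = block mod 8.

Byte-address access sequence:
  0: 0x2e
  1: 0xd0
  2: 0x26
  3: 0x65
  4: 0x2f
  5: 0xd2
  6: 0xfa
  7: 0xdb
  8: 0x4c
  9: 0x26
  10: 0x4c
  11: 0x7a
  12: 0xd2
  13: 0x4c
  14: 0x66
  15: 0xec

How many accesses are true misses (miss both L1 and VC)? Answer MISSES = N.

#0 0x2e→b11/s3 MISS; vc=[]
#1 0xd0→b52/s4 MISS; vc=[]
#2 0x26→b9/s1 MISS; vc=[]
#3 0x65→b25/s1 MISS; vc=[9]
#4 0x2f→b11/s3 L1-HIT; vc=[9]
#5 0xd2→b52/s4 L1-HIT; vc=[9]
#6 0xfa→b62/s6 MISS; vc=[9]
#7 0xdb→b54/s6 MISS; vc=[9,62]
#8 0x4c→b19/s3 MISS; vc=[9,62,11]
#9 0x26→b9/s1 VC-HIT; vc=[25,62,11]
#10 0x4c→b19/s3 L1-HIT; vc=[25,62,11]
#11 0x7a→b30/s6 MISS; vc=[25,62,11,54]
#12 0xd2→b52/s4 L1-HIT; vc=[25,62,11,54]
#13 0x4c→b19/s3 L1-HIT; vc=[25,62,11,54]
#14 0x66→b25/s1 VC-HIT; vc=[9,62,11,54]
#15 0xec→b59/s3 MISS; vc=[9,62,11,54,19]

MISSES = 9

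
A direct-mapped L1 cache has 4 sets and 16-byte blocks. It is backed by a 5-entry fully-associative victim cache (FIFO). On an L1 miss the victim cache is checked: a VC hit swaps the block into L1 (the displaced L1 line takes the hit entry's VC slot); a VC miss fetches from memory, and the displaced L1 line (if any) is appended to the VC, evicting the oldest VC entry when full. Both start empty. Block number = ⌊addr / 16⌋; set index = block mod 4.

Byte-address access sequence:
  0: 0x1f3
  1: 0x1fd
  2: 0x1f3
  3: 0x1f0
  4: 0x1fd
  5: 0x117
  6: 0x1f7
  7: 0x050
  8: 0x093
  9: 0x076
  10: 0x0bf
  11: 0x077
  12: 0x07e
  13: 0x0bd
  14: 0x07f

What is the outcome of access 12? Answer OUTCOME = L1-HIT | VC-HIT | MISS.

0: 0x1f3 (blk 31, set 3) → MISS  vc=[]
1: 0x1fd (blk 31, set 3) → L1-HIT  vc=[]
2: 0x1f3 (blk 31, set 3) → L1-HIT  vc=[]
3: 0x1f0 (blk 31, set 3) → L1-HIT  vc=[]
4: 0x1fd (blk 31, set 3) → L1-HIT  vc=[]
5: 0x117 (blk 17, set 1) → MISS  vc=[]
6: 0x1f7 (blk 31, set 3) → L1-HIT  vc=[]
7: 0x50 (blk 5, set 1) → MISS  vc=[17]
8: 0x93 (blk 9, set 1) → MISS  vc=[17, 5]
9: 0x76 (blk 7, set 3) → MISS  vc=[17, 5, 31]
10: 0xbf (blk 11, set 3) → MISS  vc=[17, 5, 31, 7]
11: 0x77 (blk 7, set 3) → VC-HIT  vc=[17, 5, 31, 11]
12: 0x7e (blk 7, set 3) → L1-HIT  vc=[17, 5, 31, 11]
13: 0xbd (blk 11, set 3) → VC-HIT  vc=[17, 5, 31, 7]
14: 0x7f (blk 7, set 3) → VC-HIT  vc=[17, 5, 31, 11]

OUTCOME = L1-HIT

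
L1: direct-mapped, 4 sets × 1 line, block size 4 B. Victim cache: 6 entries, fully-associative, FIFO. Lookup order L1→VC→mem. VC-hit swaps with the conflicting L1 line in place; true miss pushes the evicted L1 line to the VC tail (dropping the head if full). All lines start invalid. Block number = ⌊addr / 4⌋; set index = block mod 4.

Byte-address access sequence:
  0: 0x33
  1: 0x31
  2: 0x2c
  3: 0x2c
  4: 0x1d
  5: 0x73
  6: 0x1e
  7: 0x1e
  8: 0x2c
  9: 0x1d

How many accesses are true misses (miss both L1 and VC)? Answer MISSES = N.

#0 0x33→b12/s0 MISS; vc=[]
#1 0x31→b12/s0 L1-HIT; vc=[]
#2 0x2c→b11/s3 MISS; vc=[]
#3 0x2c→b11/s3 L1-HIT; vc=[]
#4 0x1d→b7/s3 MISS; vc=[11]
#5 0x73→b28/s0 MISS; vc=[11,12]
#6 0x1e→b7/s3 L1-HIT; vc=[11,12]
#7 0x1e→b7/s3 L1-HIT; vc=[11,12]
#8 0x2c→b11/s3 VC-HIT; vc=[7,12]
#9 0x1d→b7/s3 VC-HIT; vc=[11,12]

MISSES = 4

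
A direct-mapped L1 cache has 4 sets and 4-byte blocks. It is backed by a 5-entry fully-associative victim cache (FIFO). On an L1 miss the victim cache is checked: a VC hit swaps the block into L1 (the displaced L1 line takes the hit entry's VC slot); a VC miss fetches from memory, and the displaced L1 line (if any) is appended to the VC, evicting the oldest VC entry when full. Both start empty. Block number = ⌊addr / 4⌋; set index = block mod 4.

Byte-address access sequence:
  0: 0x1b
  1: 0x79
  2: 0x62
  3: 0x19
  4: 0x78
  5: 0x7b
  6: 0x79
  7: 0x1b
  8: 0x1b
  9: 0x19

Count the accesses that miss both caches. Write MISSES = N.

#0 0x1b→b6/s2 MISS; vc=[]
#1 0x79→b30/s2 MISS; vc=[6]
#2 0x62→b24/s0 MISS; vc=[6]
#3 0x19→b6/s2 VC-HIT; vc=[30]
#4 0x78→b30/s2 VC-HIT; vc=[6]
#5 0x7b→b30/s2 L1-HIT; vc=[6]
#6 0x79→b30/s2 L1-HIT; vc=[6]
#7 0x1b→b6/s2 VC-HIT; vc=[30]
#8 0x1b→b6/s2 L1-HIT; vc=[30]
#9 0x19→b6/s2 L1-HIT; vc=[30]

MISSES = 3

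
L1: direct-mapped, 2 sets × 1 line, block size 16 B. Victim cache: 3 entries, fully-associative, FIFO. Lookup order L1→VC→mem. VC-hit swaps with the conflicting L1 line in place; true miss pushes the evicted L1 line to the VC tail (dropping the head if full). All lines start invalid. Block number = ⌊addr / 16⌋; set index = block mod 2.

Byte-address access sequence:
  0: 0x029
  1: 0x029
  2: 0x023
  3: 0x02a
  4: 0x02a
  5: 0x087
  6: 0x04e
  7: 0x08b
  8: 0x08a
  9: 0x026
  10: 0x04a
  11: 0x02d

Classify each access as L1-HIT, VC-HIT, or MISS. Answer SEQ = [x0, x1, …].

SEQ = [MISS, L1-HIT, L1-HIT, L1-HIT, L1-HIT, MISS, MISS, VC-HIT, L1-HIT, VC-HIT, VC-HIT, VC-HIT]

0: 0x29 (blk 2, set 0) → MISS  vc=[]
1: 0x29 (blk 2, set 0) → L1-HIT  vc=[]
2: 0x23 (blk 2, set 0) → L1-HIT  vc=[]
3: 0x2a (blk 2, set 0) → L1-HIT  vc=[]
4: 0x2a (blk 2, set 0) → L1-HIT  vc=[]
5: 0x87 (blk 8, set 0) → MISS  vc=[2]
6: 0x4e (blk 4, set 0) → MISS  vc=[2, 8]
7: 0x8b (blk 8, set 0) → VC-HIT  vc=[2, 4]
8: 0x8a (blk 8, set 0) → L1-HIT  vc=[2, 4]
9: 0x26 (blk 2, set 0) → VC-HIT  vc=[8, 4]
10: 0x4a (blk 4, set 0) → VC-HIT  vc=[8, 2]
11: 0x2d (blk 2, set 0) → VC-HIT  vc=[8, 4]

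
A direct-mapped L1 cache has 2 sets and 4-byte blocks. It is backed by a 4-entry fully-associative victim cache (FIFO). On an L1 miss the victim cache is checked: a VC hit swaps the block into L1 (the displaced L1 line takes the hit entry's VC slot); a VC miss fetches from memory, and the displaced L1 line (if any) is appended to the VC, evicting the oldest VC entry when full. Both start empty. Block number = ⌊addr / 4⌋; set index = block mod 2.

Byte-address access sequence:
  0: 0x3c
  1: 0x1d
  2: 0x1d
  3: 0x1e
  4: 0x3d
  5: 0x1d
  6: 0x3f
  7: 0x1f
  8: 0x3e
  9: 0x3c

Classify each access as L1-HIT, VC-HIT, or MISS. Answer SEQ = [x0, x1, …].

#0 0x3c→b15/s1 MISS; vc=[]
#1 0x1d→b7/s1 MISS; vc=[15]
#2 0x1d→b7/s1 L1-HIT; vc=[15]
#3 0x1e→b7/s1 L1-HIT; vc=[15]
#4 0x3d→b15/s1 VC-HIT; vc=[7]
#5 0x1d→b7/s1 VC-HIT; vc=[15]
#6 0x3f→b15/s1 VC-HIT; vc=[7]
#7 0x1f→b7/s1 VC-HIT; vc=[15]
#8 0x3e→b15/s1 VC-HIT; vc=[7]
#9 0x3c→b15/s1 L1-HIT; vc=[7]

SEQ = [MISS, MISS, L1-HIT, L1-HIT, VC-HIT, VC-HIT, VC-HIT, VC-HIT, VC-HIT, L1-HIT]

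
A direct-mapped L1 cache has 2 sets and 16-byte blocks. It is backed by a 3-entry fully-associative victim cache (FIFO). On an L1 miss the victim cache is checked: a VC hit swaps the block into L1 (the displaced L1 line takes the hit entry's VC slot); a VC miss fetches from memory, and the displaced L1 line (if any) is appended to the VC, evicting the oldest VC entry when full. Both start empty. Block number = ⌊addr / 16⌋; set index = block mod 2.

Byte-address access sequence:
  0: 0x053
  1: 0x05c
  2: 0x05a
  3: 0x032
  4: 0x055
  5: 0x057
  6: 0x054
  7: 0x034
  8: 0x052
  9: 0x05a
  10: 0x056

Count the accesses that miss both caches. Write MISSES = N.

MISSES = 2

  [0] addr=0x53 blk=5 s=1: MISS | VC []
  [1] addr=0x5c blk=5 s=1: L1-HIT | VC []
  [2] addr=0x5a blk=5 s=1: L1-HIT | VC []
  [3] addr=0x32 blk=3 s=1: MISS | VC [5]
  [4] addr=0x55 blk=5 s=1: VC-HIT | VC [3]
  [5] addr=0x57 blk=5 s=1: L1-HIT | VC [3]
  [6] addr=0x54 blk=5 s=1: L1-HIT | VC [3]
  [7] addr=0x34 blk=3 s=1: VC-HIT | VC [5]
  [8] addr=0x52 blk=5 s=1: VC-HIT | VC [3]
  [9] addr=0x5a blk=5 s=1: L1-HIT | VC [3]
  [10] addr=0x56 blk=5 s=1: L1-HIT | VC [3]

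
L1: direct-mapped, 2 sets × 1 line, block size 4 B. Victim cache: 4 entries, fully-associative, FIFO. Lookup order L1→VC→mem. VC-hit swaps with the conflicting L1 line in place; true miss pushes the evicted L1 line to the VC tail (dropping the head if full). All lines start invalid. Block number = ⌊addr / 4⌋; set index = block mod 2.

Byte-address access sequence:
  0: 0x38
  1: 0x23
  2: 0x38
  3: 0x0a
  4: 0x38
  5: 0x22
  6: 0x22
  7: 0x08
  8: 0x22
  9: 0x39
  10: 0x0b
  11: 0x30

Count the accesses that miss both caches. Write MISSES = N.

MISSES = 4

0: 0x38 (blk 14, set 0) → MISS  vc=[]
1: 0x23 (blk 8, set 0) → MISS  vc=[14]
2: 0x38 (blk 14, set 0) → VC-HIT  vc=[8]
3: 0xa (blk 2, set 0) → MISS  vc=[8, 14]
4: 0x38 (blk 14, set 0) → VC-HIT  vc=[8, 2]
5: 0x22 (blk 8, set 0) → VC-HIT  vc=[14, 2]
6: 0x22 (blk 8, set 0) → L1-HIT  vc=[14, 2]
7: 0x8 (blk 2, set 0) → VC-HIT  vc=[14, 8]
8: 0x22 (blk 8, set 0) → VC-HIT  vc=[14, 2]
9: 0x39 (blk 14, set 0) → VC-HIT  vc=[8, 2]
10: 0xb (blk 2, set 0) → VC-HIT  vc=[8, 14]
11: 0x30 (blk 12, set 0) → MISS  vc=[8, 14, 2]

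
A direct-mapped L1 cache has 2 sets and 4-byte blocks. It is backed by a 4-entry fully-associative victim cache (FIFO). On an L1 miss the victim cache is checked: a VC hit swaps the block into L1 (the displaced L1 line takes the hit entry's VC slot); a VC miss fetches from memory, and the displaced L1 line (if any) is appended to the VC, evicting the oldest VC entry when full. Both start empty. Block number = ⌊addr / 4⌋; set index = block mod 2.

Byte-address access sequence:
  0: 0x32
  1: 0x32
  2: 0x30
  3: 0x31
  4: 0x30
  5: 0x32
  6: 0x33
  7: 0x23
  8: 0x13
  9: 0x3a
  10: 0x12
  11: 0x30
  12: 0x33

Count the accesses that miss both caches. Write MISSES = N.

MISSES = 4

#0 0x32→b12/s0 MISS; vc=[]
#1 0x32→b12/s0 L1-HIT; vc=[]
#2 0x30→b12/s0 L1-HIT; vc=[]
#3 0x31→b12/s0 L1-HIT; vc=[]
#4 0x30→b12/s0 L1-HIT; vc=[]
#5 0x32→b12/s0 L1-HIT; vc=[]
#6 0x33→b12/s0 L1-HIT; vc=[]
#7 0x23→b8/s0 MISS; vc=[12]
#8 0x13→b4/s0 MISS; vc=[12,8]
#9 0x3a→b14/s0 MISS; vc=[12,8,4]
#10 0x12→b4/s0 VC-HIT; vc=[12,8,14]
#11 0x30→b12/s0 VC-HIT; vc=[4,8,14]
#12 0x33→b12/s0 L1-HIT; vc=[4,8,14]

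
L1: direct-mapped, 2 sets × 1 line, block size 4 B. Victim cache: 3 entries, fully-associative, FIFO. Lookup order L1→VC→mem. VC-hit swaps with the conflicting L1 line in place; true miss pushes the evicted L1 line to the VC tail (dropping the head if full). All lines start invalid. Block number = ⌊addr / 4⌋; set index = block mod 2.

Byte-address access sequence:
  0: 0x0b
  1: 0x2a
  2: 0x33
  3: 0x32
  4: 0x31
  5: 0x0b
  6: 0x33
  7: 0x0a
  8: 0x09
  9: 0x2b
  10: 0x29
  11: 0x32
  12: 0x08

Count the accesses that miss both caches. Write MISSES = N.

0: 0xb (blk 2, set 0) → MISS  vc=[]
1: 0x2a (blk 10, set 0) → MISS  vc=[2]
2: 0x33 (blk 12, set 0) → MISS  vc=[2, 10]
3: 0x32 (blk 12, set 0) → L1-HIT  vc=[2, 10]
4: 0x31 (blk 12, set 0) → L1-HIT  vc=[2, 10]
5: 0xb (blk 2, set 0) → VC-HIT  vc=[12, 10]
6: 0x33 (blk 12, set 0) → VC-HIT  vc=[2, 10]
7: 0xa (blk 2, set 0) → VC-HIT  vc=[12, 10]
8: 0x9 (blk 2, set 0) → L1-HIT  vc=[12, 10]
9: 0x2b (blk 10, set 0) → VC-HIT  vc=[12, 2]
10: 0x29 (blk 10, set 0) → L1-HIT  vc=[12, 2]
11: 0x32 (blk 12, set 0) → VC-HIT  vc=[10, 2]
12: 0x8 (blk 2, set 0) → VC-HIT  vc=[10, 12]

MISSES = 3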